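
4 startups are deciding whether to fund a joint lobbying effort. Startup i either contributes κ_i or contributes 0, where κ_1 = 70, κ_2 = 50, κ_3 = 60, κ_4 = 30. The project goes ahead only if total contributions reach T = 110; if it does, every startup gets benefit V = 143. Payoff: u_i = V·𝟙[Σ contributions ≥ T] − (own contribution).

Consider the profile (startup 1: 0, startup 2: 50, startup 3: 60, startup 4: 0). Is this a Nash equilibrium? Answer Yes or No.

Total = 110 ≥ 110: provided.
Startup 1 (pledges 0, payoff 143): pledging 70 → total 180, payoff 73. No gain.
Startup 2 (pledges 50, payoff 93): dropping to 0 → total 60, payoff 0. No gain.
Startup 3 (pledges 60, payoff 83): dropping to 0 → total 50, payoff 0. No gain.
Startup 4 (pledges 0, payoff 143): pledging 30 → total 140, payoff 113. No gain.

Yes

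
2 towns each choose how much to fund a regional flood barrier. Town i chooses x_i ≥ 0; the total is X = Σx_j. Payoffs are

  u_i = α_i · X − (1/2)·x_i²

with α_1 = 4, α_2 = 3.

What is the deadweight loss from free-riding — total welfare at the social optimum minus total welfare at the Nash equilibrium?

Town i's FOC: ∂u_i/∂x_i = α_i − x_i = 0, so x_i* = α_i.
NE contributions = (4, 3); X = 7.
W^NE = (Σα)·X − ½Σα_i² = 7² − ½·25 = 36.5.
Planner sets x_i = Σα_j = 7 for every i, so X^SO = 2·7 = 14.
W^SO = (Σα)·X^SO − ½·2·(Σα)² = (2/2)·7² = 49.
Deadweight loss = W^SO − W^NE = 12.5.

12.5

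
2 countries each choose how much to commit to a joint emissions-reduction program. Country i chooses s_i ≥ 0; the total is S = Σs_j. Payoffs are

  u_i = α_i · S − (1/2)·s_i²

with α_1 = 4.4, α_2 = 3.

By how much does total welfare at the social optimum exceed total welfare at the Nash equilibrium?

14.18

Country i's FOC: ∂u_i/∂s_i = α_i − s_i = 0, so s_i* = α_i.
NE contributions = (4.4, 3); S = 7.4.
W^NE = (Σα)·S − ½Σα_i² = 7.4² − ½·28.36 = 40.58.
Planner sets s_i = Σα_j = 7.4 for every i, so S^SO = 2·7.4 = 14.8.
W^SO = (Σα)·S^SO − ½·2·(Σα)² = (2/2)·7.4² = 54.76.
Deadweight loss = W^SO − W^NE = 14.18.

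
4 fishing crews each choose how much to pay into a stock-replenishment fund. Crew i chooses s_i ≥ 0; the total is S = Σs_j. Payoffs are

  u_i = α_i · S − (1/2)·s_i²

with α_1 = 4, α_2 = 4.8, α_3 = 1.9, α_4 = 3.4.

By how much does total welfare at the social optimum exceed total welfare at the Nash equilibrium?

Crew i's FOC: ∂u_i/∂s_i = α_i − s_i = 0, so s_i* = α_i.
NE contributions = (4, 4.8, 1.9, 3.4); S = 14.1.
W^NE = (Σα)·S − ½Σα_i² = 14.1² − ½·54.21 = 171.705.
Planner sets s_i = Σα_j = 14.1 for every i, so S^SO = 4·14.1 = 56.4.
W^SO = (Σα)·S^SO − ½·4·(Σα)² = (4/2)·14.1² = 397.62.
Deadweight loss = W^SO − W^NE = 225.915.

225.915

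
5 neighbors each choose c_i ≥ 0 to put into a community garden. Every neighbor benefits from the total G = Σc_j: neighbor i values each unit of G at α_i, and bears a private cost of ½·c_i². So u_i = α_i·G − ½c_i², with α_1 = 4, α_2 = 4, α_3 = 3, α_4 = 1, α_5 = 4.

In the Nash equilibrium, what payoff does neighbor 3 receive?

Neighbor i's FOC: ∂u_i/∂c_i = α_i − c_i = 0, so c_i* = α_i.
NE contributions = (4, 4, 3, 1, 4); G = 16.
u_3 = α_3·G − ½·(c_3)² = 3·16 − ½·3² = 43.5.

43.5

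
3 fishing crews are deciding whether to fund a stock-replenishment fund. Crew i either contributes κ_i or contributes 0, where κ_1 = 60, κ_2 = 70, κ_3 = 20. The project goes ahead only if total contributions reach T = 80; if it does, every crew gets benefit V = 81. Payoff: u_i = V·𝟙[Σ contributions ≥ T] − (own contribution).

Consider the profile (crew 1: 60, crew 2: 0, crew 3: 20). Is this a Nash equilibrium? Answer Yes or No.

Yes

Total = 80 ≥ 80: provided.
Crew 1 (pledges 60, payoff 21): dropping to 0 → total 20, payoff 0. No gain.
Crew 2 (pledges 0, payoff 81): pledging 70 → total 150, payoff 11. No gain.
Crew 3 (pledges 20, payoff 61): dropping to 0 → total 60, payoff 0. No gain.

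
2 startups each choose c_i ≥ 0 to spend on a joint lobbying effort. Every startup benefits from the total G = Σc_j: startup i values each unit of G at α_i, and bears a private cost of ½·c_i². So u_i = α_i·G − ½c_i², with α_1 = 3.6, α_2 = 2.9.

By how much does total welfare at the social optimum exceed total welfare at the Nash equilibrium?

10.685

Startup i's FOC: ∂u_i/∂c_i = α_i − c_i = 0, so c_i* = α_i.
NE contributions = (3.6, 2.9); G = 6.5.
W^NE = (Σα)·G − ½Σα_i² = 6.5² − ½·21.37 = 31.565.
Planner sets c_i = Σα_j = 6.5 for every i, so G^SO = 2·6.5 = 13.
W^SO = (Σα)·G^SO − ½·2·(Σα)² = (2/2)·6.5² = 42.25.
Deadweight loss = W^SO − W^NE = 10.685.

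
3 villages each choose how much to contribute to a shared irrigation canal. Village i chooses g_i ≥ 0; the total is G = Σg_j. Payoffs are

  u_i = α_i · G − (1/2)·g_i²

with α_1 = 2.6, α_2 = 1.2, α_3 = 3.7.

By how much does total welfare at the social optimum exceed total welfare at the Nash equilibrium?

39.07

Village i's FOC: ∂u_i/∂g_i = α_i − g_i = 0, so g_i* = α_i.
NE contributions = (2.6, 1.2, 3.7); G = 7.5.
W^NE = (Σα)·G − ½Σα_i² = 7.5² − ½·21.89 = 45.305.
Planner sets g_i = Σα_j = 7.5 for every i, so G^SO = 3·7.5 = 22.5.
W^SO = (Σα)·G^SO − ½·3·(Σα)² = (3/2)·7.5² = 84.375.
Deadweight loss = W^SO − W^NE = 39.07.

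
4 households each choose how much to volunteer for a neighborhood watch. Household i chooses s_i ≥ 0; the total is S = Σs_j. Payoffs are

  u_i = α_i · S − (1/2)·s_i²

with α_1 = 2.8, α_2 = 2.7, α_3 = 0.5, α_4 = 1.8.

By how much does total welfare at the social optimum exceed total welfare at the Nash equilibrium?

Household i's FOC: ∂u_i/∂s_i = α_i − s_i = 0, so s_i* = α_i.
NE contributions = (2.8, 2.7, 0.5, 1.8); S = 7.8.
W^NE = (Σα)·S − ½Σα_i² = 7.8² − ½·18.62 = 51.53.
Planner sets s_i = Σα_j = 7.8 for every i, so S^SO = 4·7.8 = 31.2.
W^SO = (Σα)·S^SO − ½·4·(Σα)² = (4/2)·7.8² = 121.68.
Deadweight loss = W^SO − W^NE = 70.15.

70.15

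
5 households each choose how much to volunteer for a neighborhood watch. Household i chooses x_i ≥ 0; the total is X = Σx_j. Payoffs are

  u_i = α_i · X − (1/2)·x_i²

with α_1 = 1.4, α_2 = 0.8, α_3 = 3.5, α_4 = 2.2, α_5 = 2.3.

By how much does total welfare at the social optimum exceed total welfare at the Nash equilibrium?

Household i's FOC: ∂u_i/∂x_i = α_i − x_i = 0, so x_i* = α_i.
NE contributions = (1.4, 0.8, 3.5, 2.2, 2.3); X = 10.2.
W^NE = (Σα)·X − ½Σα_i² = 10.2² − ½·24.98 = 91.55.
Planner sets x_i = Σα_j = 10.2 for every i, so X^SO = 5·10.2 = 51.
W^SO = (Σα)·X^SO − ½·5·(Σα)² = (5/2)·10.2² = 260.1.
Deadweight loss = W^SO − W^NE = 168.55.

168.55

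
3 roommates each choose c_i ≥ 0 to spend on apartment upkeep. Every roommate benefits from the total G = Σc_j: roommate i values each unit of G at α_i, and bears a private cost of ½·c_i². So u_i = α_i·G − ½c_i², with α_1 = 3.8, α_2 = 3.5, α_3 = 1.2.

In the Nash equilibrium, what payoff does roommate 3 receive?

9.48

Roommate i's FOC: ∂u_i/∂c_i = α_i − c_i = 0, so c_i* = α_i.
NE contributions = (3.8, 3.5, 1.2); G = 8.5.
u_3 = α_3·G − ½·(c_3)² = 1.2·8.5 − ½·1.2² = 9.48.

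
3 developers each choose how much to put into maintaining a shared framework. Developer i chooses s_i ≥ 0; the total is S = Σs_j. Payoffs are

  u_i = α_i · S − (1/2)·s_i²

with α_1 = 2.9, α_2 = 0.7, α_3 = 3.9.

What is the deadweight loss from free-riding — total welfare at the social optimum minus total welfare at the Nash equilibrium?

40.18

Developer i's FOC: ∂u_i/∂s_i = α_i − s_i = 0, so s_i* = α_i.
NE contributions = (2.9, 0.7, 3.9); S = 7.5.
W^NE = (Σα)·S − ½Σα_i² = 7.5² − ½·24.11 = 44.195.
Planner sets s_i = Σα_j = 7.5 for every i, so S^SO = 3·7.5 = 22.5.
W^SO = (Σα)·S^SO − ½·3·(Σα)² = (3/2)·7.5² = 84.375.
Deadweight loss = W^SO − W^NE = 40.18.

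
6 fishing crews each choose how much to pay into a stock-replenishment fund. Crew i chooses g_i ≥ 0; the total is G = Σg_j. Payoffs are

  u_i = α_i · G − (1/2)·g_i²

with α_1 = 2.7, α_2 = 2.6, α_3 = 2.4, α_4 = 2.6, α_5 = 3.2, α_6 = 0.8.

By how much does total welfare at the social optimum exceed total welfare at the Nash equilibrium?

Crew i's FOC: ∂u_i/∂g_i = α_i − g_i = 0, so g_i* = α_i.
NE contributions = (2.7, 2.6, 2.4, 2.6, 3.2, 0.8); G = 14.3.
W^NE = (Σα)·G − ½Σα_i² = 14.3² − ½·37.45 = 185.765.
Planner sets g_i = Σα_j = 14.3 for every i, so G^SO = 6·14.3 = 85.8.
W^SO = (Σα)·G^SO − ½·6·(Σα)² = (6/2)·14.3² = 613.47.
Deadweight loss = W^SO − W^NE = 427.705.

427.705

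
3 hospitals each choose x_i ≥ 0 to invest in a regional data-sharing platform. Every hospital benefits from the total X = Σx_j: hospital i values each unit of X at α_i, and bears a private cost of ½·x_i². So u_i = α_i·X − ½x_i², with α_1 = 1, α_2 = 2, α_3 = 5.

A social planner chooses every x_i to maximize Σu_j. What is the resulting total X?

Planner FOC: ∂(Σu_j)/∂x_i = (Σα_j) − x_i = 0, so x_i^SO = Σα_j = 8 for every i; X^SO = 24.

24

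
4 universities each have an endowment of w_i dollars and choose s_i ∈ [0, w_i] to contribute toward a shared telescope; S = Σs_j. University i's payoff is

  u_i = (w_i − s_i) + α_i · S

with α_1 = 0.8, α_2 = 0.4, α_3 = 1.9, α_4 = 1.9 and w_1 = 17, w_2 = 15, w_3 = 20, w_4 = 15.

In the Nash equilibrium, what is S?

35

∂u_i/∂s_i = α_i − 1, so university i contributes w_i if α_i > 1, else 0.
α_i > 1 for i ∈ {3, 4}; NE contributions (0, 0, 20, 15), S = 35.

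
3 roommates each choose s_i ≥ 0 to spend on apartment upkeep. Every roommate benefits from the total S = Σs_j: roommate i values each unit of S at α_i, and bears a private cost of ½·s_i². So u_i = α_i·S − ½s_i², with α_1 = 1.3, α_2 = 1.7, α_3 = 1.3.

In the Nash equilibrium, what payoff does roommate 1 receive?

4.745

Roommate i's FOC: ∂u_i/∂s_i = α_i − s_i = 0, so s_i* = α_i.
NE contributions = (1.3, 1.7, 1.3); S = 4.3.
u_1 = α_1·S − ½·(s_1)² = 1.3·4.3 − ½·1.3² = 4.745.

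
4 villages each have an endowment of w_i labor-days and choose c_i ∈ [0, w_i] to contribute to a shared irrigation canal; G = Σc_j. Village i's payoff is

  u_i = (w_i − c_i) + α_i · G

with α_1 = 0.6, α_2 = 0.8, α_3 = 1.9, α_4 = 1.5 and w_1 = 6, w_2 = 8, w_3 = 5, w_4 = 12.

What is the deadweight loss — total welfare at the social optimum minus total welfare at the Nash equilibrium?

53.2

∂u_i/∂c_i = α_i − 1, so village i contributes w_i if α_i > 1, else 0.
α_i > 1 for i ∈ {3, 4}; NE contributions (0, 0, 5, 12), G = 17.
W^NE = Σw_i − G^NE + (Σα_i)·G^NE = 31 + 3.8·17 = 95.6.
Planner: ∂(Σu_j)/∂c_i = Σα_j − 1 = 3.8 > 0, so everyone contributes w_i; G^SO = 31, W^SO = 31 + 3.8·31 = 148.8.
Deadweight loss = 53.2.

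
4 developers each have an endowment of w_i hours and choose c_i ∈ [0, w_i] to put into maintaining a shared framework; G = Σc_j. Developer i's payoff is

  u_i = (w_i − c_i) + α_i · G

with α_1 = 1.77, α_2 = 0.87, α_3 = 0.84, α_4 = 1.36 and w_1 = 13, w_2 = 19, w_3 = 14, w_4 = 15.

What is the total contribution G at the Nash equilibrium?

∂u_i/∂c_i = α_i − 1, so developer i contributes w_i if α_i > 1, else 0.
α_i > 1 for i ∈ {1, 4}; NE contributions (13, 0, 0, 15), G = 28.

28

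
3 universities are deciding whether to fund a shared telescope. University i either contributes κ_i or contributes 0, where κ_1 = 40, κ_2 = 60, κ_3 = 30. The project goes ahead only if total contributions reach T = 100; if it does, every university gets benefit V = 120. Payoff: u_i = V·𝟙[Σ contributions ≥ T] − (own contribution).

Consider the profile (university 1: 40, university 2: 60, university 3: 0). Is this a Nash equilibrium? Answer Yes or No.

Yes

Total = 100 ≥ 100: provided.
University 1 (pledges 40, payoff 80): dropping to 0 → total 60, payoff 0. No gain.
University 2 (pledges 60, payoff 60): dropping to 0 → total 40, payoff 0. No gain.
University 3 (pledges 0, payoff 120): pledging 30 → total 130, payoff 90. No gain.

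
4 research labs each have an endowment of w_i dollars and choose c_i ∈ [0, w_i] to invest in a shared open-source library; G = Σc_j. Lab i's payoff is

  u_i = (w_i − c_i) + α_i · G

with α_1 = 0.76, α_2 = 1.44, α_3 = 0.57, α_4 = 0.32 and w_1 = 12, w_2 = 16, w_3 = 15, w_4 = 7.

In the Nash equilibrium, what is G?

∂u_i/∂c_i = α_i − 1, so lab i contributes w_i if α_i > 1, else 0.
α_i > 1 for i ∈ {2}; NE contributions (0, 16, 0, 0), G = 16.

16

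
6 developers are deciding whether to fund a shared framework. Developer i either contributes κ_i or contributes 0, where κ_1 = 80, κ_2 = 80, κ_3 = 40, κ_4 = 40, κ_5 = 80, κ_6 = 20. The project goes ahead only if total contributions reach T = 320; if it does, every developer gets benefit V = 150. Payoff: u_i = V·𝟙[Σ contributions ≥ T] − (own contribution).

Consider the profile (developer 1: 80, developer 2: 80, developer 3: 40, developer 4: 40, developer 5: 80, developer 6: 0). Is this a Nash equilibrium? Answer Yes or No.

Yes

Total = 320 ≥ 320: provided.
Developer 1 (pledges 80, payoff 70): dropping to 0 → total 240, payoff 0. No gain.
Developer 2 (pledges 80, payoff 70): dropping to 0 → total 240, payoff 0. No gain.
Developer 3 (pledges 40, payoff 110): dropping to 0 → total 280, payoff 0. No gain.
Developer 4 (pledges 40, payoff 110): dropping to 0 → total 280, payoff 0. No gain.
Developer 5 (pledges 80, payoff 70): dropping to 0 → total 240, payoff 0. No gain.
Developer 6 (pledges 0, payoff 150): pledging 20 → total 340, payoff 130. No gain.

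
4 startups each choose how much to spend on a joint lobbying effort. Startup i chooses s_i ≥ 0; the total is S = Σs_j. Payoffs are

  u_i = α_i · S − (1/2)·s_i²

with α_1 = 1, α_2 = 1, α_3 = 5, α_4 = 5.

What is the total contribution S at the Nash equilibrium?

Startup i's FOC: ∂u_i/∂s_i = α_i − s_i = 0, so s_i* = α_i.
NE contributions = (1, 1, 5, 5); S = 12.

12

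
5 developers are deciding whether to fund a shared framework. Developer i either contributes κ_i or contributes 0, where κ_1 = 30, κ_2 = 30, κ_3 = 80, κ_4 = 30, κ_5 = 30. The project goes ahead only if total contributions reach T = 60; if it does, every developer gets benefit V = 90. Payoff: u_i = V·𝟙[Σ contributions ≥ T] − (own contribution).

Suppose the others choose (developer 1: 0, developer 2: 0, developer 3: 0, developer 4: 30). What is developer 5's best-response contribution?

30

Others' total = 30. Contributing 30 brings total to 60 ≥ 60: gain V − κ_5 = 60.
Best response: 30.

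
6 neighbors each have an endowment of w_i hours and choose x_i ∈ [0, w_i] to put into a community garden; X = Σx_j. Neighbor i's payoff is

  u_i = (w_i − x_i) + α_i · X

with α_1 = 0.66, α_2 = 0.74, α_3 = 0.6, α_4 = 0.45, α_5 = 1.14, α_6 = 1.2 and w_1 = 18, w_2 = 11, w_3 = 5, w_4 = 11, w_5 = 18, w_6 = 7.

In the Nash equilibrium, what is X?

25

∂u_i/∂x_i = α_i − 1, so neighbor i contributes w_i if α_i > 1, else 0.
α_i > 1 for i ∈ {5, 6}; NE contributions (0, 0, 0, 0, 18, 7), X = 25.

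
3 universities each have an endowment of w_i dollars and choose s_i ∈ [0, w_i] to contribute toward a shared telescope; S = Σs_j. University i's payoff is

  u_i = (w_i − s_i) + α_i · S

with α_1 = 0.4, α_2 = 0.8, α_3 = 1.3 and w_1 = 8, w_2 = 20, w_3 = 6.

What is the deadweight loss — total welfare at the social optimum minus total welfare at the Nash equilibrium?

∂u_i/∂s_i = α_i − 1, so university i contributes w_i if α_i > 1, else 0.
α_i > 1 for i ∈ {3}; NE contributions (0, 0, 6), S = 6.
W^NE = Σw_i − S^NE + (Σα_i)·S^NE = 34 + 1.5·6 = 43.
Planner: ∂(Σu_j)/∂s_i = Σα_j − 1 = 1.5 > 0, so everyone contributes w_i; S^SO = 34, W^SO = 34 + 1.5·34 = 85.
Deadweight loss = 42.

42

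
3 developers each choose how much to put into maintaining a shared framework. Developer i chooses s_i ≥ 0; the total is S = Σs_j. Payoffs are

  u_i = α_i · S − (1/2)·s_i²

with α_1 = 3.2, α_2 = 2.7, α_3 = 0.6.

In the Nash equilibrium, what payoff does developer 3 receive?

3.72

Developer i's FOC: ∂u_i/∂s_i = α_i − s_i = 0, so s_i* = α_i.
NE contributions = (3.2, 2.7, 0.6); S = 6.5.
u_3 = α_3·S − ½·(s_3)² = 0.6·6.5 − ½·0.6² = 3.72.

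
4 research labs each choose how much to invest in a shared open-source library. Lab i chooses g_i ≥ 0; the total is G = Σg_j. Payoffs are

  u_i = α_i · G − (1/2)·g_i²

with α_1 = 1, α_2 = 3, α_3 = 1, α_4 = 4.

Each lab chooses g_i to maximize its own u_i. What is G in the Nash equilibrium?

9

Lab i's FOC: ∂u_i/∂g_i = α_i − g_i = 0, so g_i* = α_i.
NE contributions = (1, 3, 1, 4); G = 9.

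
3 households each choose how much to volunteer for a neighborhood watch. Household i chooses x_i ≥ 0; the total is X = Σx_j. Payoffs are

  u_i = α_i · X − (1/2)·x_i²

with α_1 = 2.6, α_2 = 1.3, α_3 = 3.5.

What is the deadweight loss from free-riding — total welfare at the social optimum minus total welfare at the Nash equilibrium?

Household i's FOC: ∂u_i/∂x_i = α_i − x_i = 0, so x_i* = α_i.
NE contributions = (2.6, 1.3, 3.5); X = 7.4.
W^NE = (Σα)·X − ½Σα_i² = 7.4² − ½·20.7 = 44.41.
Planner sets x_i = Σα_j = 7.4 for every i, so X^SO = 3·7.4 = 22.2.
W^SO = (Σα)·X^SO − ½·3·(Σα)² = (3/2)·7.4² = 82.14.
Deadweight loss = W^SO − W^NE = 37.73.

37.73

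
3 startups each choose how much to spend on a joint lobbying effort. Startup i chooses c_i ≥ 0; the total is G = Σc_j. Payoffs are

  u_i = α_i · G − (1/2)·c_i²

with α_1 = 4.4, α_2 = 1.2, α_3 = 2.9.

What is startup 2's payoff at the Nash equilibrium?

Startup i's FOC: ∂u_i/∂c_i = α_i − c_i = 0, so c_i* = α_i.
NE contributions = (4.4, 1.2, 2.9); G = 8.5.
u_2 = α_2·G − ½·(c_2)² = 1.2·8.5 − ½·1.2² = 9.48.

9.48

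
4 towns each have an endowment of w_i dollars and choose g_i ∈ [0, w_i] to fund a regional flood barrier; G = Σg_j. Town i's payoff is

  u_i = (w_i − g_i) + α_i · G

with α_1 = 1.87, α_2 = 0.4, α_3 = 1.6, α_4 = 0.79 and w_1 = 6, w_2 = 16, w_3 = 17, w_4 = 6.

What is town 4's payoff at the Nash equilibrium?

24.17

∂u_i/∂g_i = α_i − 1, so town i contributes w_i if α_i > 1, else 0.
α_i > 1 for i ∈ {1, 3}; NE contributions (6, 0, 17, 0), G = 23.
u_4 = (6 − 0) + 0.79·23 = 24.17.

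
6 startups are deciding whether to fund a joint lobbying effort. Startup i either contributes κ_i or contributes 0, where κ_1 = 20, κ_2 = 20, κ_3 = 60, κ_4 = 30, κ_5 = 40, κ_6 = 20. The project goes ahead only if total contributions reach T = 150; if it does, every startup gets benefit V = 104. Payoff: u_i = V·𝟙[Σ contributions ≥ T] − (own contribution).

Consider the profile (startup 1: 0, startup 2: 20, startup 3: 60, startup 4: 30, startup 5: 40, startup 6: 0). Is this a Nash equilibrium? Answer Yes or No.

Total = 150 ≥ 150: provided.
Startup 1 (pledges 0, payoff 104): pledging 20 → total 170, payoff 84. No gain.
Startup 2 (pledges 20, payoff 84): dropping to 0 → total 130, payoff 0. No gain.
Startup 3 (pledges 60, payoff 44): dropping to 0 → total 90, payoff 0. No gain.
Startup 4 (pledges 30, payoff 74): dropping to 0 → total 120, payoff 0. No gain.
Startup 5 (pledges 40, payoff 64): dropping to 0 → total 110, payoff 0. No gain.
Startup 6 (pledges 0, payoff 104): pledging 20 → total 170, payoff 84. No gain.

Yes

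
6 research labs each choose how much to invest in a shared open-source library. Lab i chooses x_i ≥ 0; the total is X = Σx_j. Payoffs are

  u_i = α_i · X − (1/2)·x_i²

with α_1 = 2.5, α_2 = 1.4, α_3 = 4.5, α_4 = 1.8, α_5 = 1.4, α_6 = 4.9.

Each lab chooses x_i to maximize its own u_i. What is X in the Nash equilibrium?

16.5

Lab i's FOC: ∂u_i/∂x_i = α_i − x_i = 0, so x_i* = α_i.
NE contributions = (2.5, 1.4, 4.5, 1.8, 1.4, 4.9); X = 16.5.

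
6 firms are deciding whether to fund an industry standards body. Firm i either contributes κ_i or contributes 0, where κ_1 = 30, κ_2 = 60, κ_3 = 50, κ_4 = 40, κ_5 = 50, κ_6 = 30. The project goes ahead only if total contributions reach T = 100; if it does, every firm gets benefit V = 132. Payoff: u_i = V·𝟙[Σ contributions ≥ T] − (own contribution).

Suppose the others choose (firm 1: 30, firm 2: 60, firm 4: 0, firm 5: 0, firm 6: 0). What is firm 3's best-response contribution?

Others' total = 90. Contributing 50 brings total to 140 ≥ 100: gain V − κ_3 = 82.
Best response: 50.

50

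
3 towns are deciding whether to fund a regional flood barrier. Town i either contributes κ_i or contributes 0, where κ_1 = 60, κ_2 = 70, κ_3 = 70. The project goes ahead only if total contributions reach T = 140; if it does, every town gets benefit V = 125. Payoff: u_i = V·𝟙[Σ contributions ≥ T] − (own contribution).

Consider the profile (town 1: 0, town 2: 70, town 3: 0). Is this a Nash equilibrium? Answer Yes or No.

Total = 70 < 140: not provided.
Town 1 (pledges 0, payoff 0): pledging 60 → total 130, payoff -60. No gain.
Town 2 (pledges 70, payoff -70): dropping to 0 → total 0, payoff 0. Profitable deviation.

No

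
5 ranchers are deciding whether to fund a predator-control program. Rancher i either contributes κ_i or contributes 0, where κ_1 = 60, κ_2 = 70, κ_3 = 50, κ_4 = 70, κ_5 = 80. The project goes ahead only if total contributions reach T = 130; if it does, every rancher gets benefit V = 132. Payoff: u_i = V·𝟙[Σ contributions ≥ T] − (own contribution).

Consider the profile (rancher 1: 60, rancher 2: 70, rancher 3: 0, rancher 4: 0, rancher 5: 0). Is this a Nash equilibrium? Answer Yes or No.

Total = 130 ≥ 130: provided.
Rancher 1 (pledges 60, payoff 72): dropping to 0 → total 70, payoff 0. No gain.
Rancher 2 (pledges 70, payoff 62): dropping to 0 → total 60, payoff 0. No gain.
Rancher 3 (pledges 0, payoff 132): pledging 50 → total 180, payoff 82. No gain.
Rancher 4 (pledges 0, payoff 132): pledging 70 → total 200, payoff 62. No gain.
Rancher 5 (pledges 0, payoff 132): pledging 80 → total 210, payoff 52. No gain.

Yes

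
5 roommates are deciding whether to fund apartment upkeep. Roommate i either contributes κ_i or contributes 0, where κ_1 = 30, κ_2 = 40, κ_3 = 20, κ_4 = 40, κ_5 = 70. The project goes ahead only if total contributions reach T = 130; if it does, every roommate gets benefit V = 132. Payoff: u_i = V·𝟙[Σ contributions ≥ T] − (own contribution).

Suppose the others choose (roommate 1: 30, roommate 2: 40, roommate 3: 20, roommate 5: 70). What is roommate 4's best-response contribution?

0

Others' total = 160 ≥ 130; contributing adds cost 40 for no extra benefit.
Best response: 0.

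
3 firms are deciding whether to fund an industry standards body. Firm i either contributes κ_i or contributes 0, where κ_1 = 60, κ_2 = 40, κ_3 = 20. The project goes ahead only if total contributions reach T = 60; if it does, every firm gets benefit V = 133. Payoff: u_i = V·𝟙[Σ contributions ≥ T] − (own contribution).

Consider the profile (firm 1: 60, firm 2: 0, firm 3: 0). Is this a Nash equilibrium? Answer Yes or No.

Yes

Total = 60 ≥ 60: provided.
Firm 1 (pledges 60, payoff 73): dropping to 0 → total 0, payoff 0. No gain.
Firm 2 (pledges 0, payoff 133): pledging 40 → total 100, payoff 93. No gain.
Firm 3 (pledges 0, payoff 133): pledging 20 → total 80, payoff 113. No gain.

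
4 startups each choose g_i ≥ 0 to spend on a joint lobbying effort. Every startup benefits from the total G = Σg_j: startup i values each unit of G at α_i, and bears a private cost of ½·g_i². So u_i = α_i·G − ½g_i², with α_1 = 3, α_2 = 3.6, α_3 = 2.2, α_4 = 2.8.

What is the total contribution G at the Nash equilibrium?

11.6

Startup i's FOC: ∂u_i/∂g_i = α_i − g_i = 0, so g_i* = α_i.
NE contributions = (3, 3.6, 2.2, 2.8); G = 11.6.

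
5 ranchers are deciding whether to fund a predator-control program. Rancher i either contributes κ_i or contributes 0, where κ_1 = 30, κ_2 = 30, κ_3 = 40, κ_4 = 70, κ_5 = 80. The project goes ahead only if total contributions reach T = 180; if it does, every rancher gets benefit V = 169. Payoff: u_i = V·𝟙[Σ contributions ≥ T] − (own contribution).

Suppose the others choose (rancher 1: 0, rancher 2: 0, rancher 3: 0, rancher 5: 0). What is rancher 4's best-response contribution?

Others' total = 0. Even contributing 70 gives 70 < 180: no benefit either way.
Best response: 0.

0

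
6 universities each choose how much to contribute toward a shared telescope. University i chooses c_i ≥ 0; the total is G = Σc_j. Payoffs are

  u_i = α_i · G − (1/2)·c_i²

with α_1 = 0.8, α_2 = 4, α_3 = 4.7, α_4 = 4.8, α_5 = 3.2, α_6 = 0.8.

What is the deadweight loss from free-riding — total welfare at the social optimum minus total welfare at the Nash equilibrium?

University i's FOC: ∂u_i/∂c_i = α_i − c_i = 0, so c_i* = α_i.
NE contributions = (0.8, 4, 4.7, 4.8, 3.2, 0.8); G = 18.3.
W^NE = (Σα)·G − ½Σα_i² = 18.3² − ½·72.65 = 298.565.
Planner sets c_i = Σα_j = 18.3 for every i, so G^SO = 6·18.3 = 109.8.
W^SO = (Σα)·G^SO − ½·6·(Σα)² = (6/2)·18.3² = 1004.67.
Deadweight loss = W^SO − W^NE = 706.105.

706.105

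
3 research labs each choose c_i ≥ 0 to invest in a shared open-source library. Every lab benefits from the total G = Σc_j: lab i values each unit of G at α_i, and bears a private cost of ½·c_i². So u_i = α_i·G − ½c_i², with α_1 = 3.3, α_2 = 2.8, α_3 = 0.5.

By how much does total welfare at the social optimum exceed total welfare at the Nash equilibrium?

Lab i's FOC: ∂u_i/∂c_i = α_i − c_i = 0, so c_i* = α_i.
NE contributions = (3.3, 2.8, 0.5); G = 6.6.
W^NE = (Σα)·G − ½Σα_i² = 6.6² − ½·18.98 = 34.07.
Planner sets c_i = Σα_j = 6.6 for every i, so G^SO = 3·6.6 = 19.8.
W^SO = (Σα)·G^SO − ½·3·(Σα)² = (3/2)·6.6² = 65.34.
Deadweight loss = W^SO − W^NE = 31.27.

31.27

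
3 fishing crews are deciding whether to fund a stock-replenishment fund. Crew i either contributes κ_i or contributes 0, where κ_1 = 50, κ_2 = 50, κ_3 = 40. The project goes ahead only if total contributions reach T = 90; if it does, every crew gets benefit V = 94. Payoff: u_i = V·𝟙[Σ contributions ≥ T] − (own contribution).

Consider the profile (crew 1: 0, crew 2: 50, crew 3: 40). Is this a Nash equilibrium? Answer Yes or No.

Total = 90 ≥ 90: provided.
Crew 1 (pledges 0, payoff 94): pledging 50 → total 140, payoff 44. No gain.
Crew 2 (pledges 50, payoff 44): dropping to 0 → total 40, payoff 0. No gain.
Crew 3 (pledges 40, payoff 54): dropping to 0 → total 50, payoff 0. No gain.

Yes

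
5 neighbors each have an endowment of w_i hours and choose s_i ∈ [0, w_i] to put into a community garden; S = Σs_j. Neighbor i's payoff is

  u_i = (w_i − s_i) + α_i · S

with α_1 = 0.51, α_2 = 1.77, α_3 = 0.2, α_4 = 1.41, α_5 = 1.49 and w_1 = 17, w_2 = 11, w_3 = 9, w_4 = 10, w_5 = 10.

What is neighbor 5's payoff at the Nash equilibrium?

46.19

∂u_i/∂s_i = α_i − 1, so neighbor i contributes w_i if α_i > 1, else 0.
α_i > 1 for i ∈ {2, 4, 5}; NE contributions (0, 11, 0, 10, 10), S = 31.
u_5 = (10 − 10) + 1.49·31 = 46.19.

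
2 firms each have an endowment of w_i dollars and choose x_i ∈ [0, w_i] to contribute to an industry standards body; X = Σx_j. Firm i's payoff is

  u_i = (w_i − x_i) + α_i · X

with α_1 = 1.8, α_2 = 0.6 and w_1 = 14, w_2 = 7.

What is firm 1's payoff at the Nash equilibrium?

∂u_i/∂x_i = α_i − 1, so firm i contributes w_i if α_i > 1, else 0.
α_i > 1 for i ∈ {1}; NE contributions (14, 0), X = 14.
u_1 = (14 − 14) + 1.8·14 = 25.2.

25.2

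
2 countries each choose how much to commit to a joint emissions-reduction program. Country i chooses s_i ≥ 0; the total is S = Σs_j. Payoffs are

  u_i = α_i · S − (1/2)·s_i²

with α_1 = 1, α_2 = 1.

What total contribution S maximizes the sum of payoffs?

4

Planner FOC: ∂(Σu_j)/∂s_i = (Σα_j) − s_i = 0, so s_i^SO = Σα_j = 2 for every i; S^SO = 4.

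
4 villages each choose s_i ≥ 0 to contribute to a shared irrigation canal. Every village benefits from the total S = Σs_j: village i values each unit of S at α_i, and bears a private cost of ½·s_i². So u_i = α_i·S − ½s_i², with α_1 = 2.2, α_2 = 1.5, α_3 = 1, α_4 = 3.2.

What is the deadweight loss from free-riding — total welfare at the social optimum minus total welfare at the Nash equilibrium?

71.575

Village i's FOC: ∂u_i/∂s_i = α_i − s_i = 0, so s_i* = α_i.
NE contributions = (2.2, 1.5, 1, 3.2); S = 7.9.
W^NE = (Σα)·S − ½Σα_i² = 7.9² − ½·18.33 = 53.245.
Planner sets s_i = Σα_j = 7.9 for every i, so S^SO = 4·7.9 = 31.6.
W^SO = (Σα)·S^SO − ½·4·(Σα)² = (4/2)·7.9² = 124.82.
Deadweight loss = W^SO − W^NE = 71.575.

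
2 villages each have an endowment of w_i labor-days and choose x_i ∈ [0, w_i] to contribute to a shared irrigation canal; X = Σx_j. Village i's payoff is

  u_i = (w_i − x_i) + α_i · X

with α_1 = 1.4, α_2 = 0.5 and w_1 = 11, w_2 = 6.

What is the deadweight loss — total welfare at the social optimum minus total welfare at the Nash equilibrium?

∂u_i/∂x_i = α_i − 1, so village i contributes w_i if α_i > 1, else 0.
α_i > 1 for i ∈ {1}; NE contributions (11, 0), X = 11.
W^NE = Σw_i − X^NE + (Σα_i)·X^NE = 17 + 0.9·11 = 26.9.
Planner: ∂(Σu_j)/∂x_i = Σα_j − 1 = 0.9 > 0, so everyone contributes w_i; X^SO = 17, W^SO = 17 + 0.9·17 = 32.3.
Deadweight loss = 5.4.

5.4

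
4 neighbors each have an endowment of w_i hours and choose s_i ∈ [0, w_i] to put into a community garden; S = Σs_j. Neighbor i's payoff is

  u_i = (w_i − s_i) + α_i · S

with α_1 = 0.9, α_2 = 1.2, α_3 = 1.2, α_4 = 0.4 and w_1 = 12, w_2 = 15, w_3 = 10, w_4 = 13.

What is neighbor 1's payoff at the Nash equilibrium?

34.5

∂u_i/∂s_i = α_i − 1, so neighbor i contributes w_i if α_i > 1, else 0.
α_i > 1 for i ∈ {2, 3}; NE contributions (0, 15, 10, 0), S = 25.
u_1 = (12 − 0) + 0.9·25 = 34.5.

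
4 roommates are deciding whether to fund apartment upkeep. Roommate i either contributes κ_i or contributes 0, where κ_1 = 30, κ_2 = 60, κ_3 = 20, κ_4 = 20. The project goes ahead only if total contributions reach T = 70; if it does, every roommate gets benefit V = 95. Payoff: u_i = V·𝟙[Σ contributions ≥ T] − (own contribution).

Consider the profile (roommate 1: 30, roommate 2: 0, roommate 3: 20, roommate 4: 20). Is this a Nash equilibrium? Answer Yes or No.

Total = 70 ≥ 70: provided.
Roommate 1 (pledges 30, payoff 65): dropping to 0 → total 40, payoff 0. No gain.
Roommate 2 (pledges 0, payoff 95): pledging 60 → total 130, payoff 35. No gain.
Roommate 3 (pledges 20, payoff 75): dropping to 0 → total 50, payoff 0. No gain.
Roommate 4 (pledges 20, payoff 75): dropping to 0 → total 50, payoff 0. No gain.

Yes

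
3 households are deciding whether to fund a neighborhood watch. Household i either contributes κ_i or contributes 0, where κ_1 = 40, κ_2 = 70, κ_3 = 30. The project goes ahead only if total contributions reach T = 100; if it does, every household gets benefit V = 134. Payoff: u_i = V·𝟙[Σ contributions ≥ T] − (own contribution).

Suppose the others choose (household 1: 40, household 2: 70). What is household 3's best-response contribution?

Others' total = 110 ≥ 100; contributing adds cost 30 for no extra benefit.
Best response: 0.

0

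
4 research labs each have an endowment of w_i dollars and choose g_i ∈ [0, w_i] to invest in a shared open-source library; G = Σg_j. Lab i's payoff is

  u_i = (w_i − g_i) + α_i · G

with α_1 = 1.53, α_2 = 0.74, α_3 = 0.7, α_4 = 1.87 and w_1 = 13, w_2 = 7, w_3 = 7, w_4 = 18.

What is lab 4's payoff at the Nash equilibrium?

57.97

∂u_i/∂g_i = α_i − 1, so lab i contributes w_i if α_i > 1, else 0.
α_i > 1 for i ∈ {1, 4}; NE contributions (13, 0, 0, 18), G = 31.
u_4 = (18 − 18) + 1.87·31 = 57.97.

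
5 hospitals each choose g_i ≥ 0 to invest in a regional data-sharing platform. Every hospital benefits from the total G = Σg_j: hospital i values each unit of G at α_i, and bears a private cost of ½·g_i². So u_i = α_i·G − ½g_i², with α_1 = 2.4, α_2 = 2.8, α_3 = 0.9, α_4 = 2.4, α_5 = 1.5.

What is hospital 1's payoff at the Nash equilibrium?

21.12

Hospital i's FOC: ∂u_i/∂g_i = α_i − g_i = 0, so g_i* = α_i.
NE contributions = (2.4, 2.8, 0.9, 2.4, 1.5); G = 10.
u_1 = α_1·G − ½·(g_1)² = 2.4·10 − ½·2.4² = 21.12.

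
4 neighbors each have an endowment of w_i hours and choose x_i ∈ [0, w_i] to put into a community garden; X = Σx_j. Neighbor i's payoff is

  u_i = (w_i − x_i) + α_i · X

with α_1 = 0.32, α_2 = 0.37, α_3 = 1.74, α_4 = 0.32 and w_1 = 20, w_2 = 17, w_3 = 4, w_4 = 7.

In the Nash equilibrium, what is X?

∂u_i/∂x_i = α_i − 1, so neighbor i contributes w_i if α_i > 1, else 0.
α_i > 1 for i ∈ {3}; NE contributions (0, 0, 4, 0), X = 4.

4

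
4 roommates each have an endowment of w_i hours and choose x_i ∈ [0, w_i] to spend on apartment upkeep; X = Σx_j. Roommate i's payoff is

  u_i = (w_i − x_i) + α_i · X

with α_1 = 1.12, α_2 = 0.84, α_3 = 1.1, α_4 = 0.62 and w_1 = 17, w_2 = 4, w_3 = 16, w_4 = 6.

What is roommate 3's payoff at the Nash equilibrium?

36.3

∂u_i/∂x_i = α_i − 1, so roommate i contributes w_i if α_i > 1, else 0.
α_i > 1 for i ∈ {1, 3}; NE contributions (17, 0, 16, 0), X = 33.
u_3 = (16 − 16) + 1.1·33 = 36.3.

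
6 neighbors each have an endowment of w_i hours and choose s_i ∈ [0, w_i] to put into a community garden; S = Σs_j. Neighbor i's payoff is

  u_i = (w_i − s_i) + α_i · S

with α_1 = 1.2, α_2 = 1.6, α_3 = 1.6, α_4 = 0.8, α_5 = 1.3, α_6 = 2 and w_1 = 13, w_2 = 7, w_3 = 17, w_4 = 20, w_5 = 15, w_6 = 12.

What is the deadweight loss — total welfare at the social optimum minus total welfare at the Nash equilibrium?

150

∂u_i/∂s_i = α_i − 1, so neighbor i contributes w_i if α_i > 1, else 0.
α_i > 1 for i ∈ {1, 2, 3, 5, 6}; NE contributions (13, 7, 17, 0, 15, 12), S = 64.
W^NE = Σw_i − S^NE + (Σα_i)·S^NE = 84 + 7.5·64 = 564.
Planner: ∂(Σu_j)/∂s_i = Σα_j − 1 = 7.5 > 0, so everyone contributes w_i; S^SO = 84, W^SO = 84 + 7.5·84 = 714.
Deadweight loss = 150.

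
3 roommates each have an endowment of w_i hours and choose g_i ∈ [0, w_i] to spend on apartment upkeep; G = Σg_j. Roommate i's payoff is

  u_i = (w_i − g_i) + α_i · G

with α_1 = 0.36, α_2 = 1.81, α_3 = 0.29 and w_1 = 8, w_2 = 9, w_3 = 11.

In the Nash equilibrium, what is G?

∂u_i/∂g_i = α_i − 1, so roommate i contributes w_i if α_i > 1, else 0.
α_i > 1 for i ∈ {2}; NE contributions (0, 9, 0), G = 9.

9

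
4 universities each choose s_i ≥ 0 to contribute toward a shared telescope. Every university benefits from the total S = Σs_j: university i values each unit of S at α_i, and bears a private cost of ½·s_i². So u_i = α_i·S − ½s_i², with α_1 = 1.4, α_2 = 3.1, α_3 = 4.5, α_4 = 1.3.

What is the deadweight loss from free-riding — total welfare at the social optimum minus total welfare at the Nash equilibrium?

122.845

University i's FOC: ∂u_i/∂s_i = α_i − s_i = 0, so s_i* = α_i.
NE contributions = (1.4, 3.1, 4.5, 1.3); S = 10.3.
W^NE = (Σα)·S − ½Σα_i² = 10.3² − ½·33.51 = 89.335.
Planner sets s_i = Σα_j = 10.3 for every i, so S^SO = 4·10.3 = 41.2.
W^SO = (Σα)·S^SO − ½·4·(Σα)² = (4/2)·10.3² = 212.18.
Deadweight loss = W^SO − W^NE = 122.845.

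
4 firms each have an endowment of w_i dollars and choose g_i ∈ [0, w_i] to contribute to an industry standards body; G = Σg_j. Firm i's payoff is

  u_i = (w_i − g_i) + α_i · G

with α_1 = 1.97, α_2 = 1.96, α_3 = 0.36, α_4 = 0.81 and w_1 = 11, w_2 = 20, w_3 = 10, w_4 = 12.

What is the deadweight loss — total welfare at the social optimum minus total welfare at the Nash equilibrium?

90.2

∂u_i/∂g_i = α_i − 1, so firm i contributes w_i if α_i > 1, else 0.
α_i > 1 for i ∈ {1, 2}; NE contributions (11, 20, 0, 0), G = 31.
W^NE = Σw_i − G^NE + (Σα_i)·G^NE = 53 + 4.1·31 = 180.1.
Planner: ∂(Σu_j)/∂g_i = Σα_j − 1 = 4.1 > 0, so everyone contributes w_i; G^SO = 53, W^SO = 53 + 4.1·53 = 270.3.
Deadweight loss = 90.2.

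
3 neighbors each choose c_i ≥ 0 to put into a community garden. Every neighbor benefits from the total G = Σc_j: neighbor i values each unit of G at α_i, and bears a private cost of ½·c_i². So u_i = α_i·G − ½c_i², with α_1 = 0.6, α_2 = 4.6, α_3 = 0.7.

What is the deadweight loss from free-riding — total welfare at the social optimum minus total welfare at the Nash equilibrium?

28.41

Neighbor i's FOC: ∂u_i/∂c_i = α_i − c_i = 0, so c_i* = α_i.
NE contributions = (0.6, 4.6, 0.7); G = 5.9.
W^NE = (Σα)·G − ½Σα_i² = 5.9² − ½·22.01 = 23.805.
Planner sets c_i = Σα_j = 5.9 for every i, so G^SO = 3·5.9 = 17.7.
W^SO = (Σα)·G^SO − ½·3·(Σα)² = (3/2)·5.9² = 52.215.
Deadweight loss = W^SO − W^NE = 28.41.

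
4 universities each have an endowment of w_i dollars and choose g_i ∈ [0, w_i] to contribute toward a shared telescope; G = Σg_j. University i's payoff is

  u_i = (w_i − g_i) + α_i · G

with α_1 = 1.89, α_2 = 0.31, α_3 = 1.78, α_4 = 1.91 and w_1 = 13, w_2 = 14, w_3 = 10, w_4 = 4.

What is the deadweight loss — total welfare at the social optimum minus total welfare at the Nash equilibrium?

∂u_i/∂g_i = α_i − 1, so university i contributes w_i if α_i > 1, else 0.
α_i > 1 for i ∈ {1, 3, 4}; NE contributions (13, 0, 10, 4), G = 27.
W^NE = Σw_i − G^NE + (Σα_i)·G^NE = 41 + 4.89·27 = 173.03.
Planner: ∂(Σu_j)/∂g_i = Σα_j − 1 = 4.89 > 0, so everyone contributes w_i; G^SO = 41, W^SO = 41 + 4.89·41 = 241.49.
Deadweight loss = 68.46.

68.46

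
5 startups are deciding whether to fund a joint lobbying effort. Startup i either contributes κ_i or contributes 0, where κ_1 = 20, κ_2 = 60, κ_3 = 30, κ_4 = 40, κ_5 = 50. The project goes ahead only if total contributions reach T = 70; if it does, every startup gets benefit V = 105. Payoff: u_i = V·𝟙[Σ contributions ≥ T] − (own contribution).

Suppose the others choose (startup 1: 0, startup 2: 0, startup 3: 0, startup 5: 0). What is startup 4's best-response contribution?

Others' total = 0. Even contributing 40 gives 40 < 70: no benefit either way.
Best response: 0.

0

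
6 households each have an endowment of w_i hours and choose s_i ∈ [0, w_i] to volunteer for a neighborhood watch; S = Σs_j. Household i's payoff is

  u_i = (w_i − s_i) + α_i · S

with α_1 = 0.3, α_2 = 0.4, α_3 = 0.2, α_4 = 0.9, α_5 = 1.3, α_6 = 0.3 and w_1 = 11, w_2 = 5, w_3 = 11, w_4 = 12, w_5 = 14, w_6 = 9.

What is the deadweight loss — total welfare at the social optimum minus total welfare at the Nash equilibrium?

∂u_i/∂s_i = α_i − 1, so household i contributes w_i if α_i > 1, else 0.
α_i > 1 for i ∈ {5}; NE contributions (0, 0, 0, 0, 14, 0), S = 14.
W^NE = Σw_i − S^NE + (Σα_i)·S^NE = 62 + 2.4·14 = 95.6.
Planner: ∂(Σu_j)/∂s_i = Σα_j − 1 = 2.4 > 0, so everyone contributes w_i; S^SO = 62, W^SO = 62 + 2.4·62 = 210.8.
Deadweight loss = 115.2.

115.2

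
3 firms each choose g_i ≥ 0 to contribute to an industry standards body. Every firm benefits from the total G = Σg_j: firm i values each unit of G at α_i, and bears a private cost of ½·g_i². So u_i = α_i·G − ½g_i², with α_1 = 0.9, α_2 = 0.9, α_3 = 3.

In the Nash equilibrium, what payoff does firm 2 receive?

Firm i's FOC: ∂u_i/∂g_i = α_i − g_i = 0, so g_i* = α_i.
NE contributions = (0.9, 0.9, 3); G = 4.8.
u_2 = α_2·G − ½·(g_2)² = 0.9·4.8 − ½·0.9² = 3.915.

3.915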